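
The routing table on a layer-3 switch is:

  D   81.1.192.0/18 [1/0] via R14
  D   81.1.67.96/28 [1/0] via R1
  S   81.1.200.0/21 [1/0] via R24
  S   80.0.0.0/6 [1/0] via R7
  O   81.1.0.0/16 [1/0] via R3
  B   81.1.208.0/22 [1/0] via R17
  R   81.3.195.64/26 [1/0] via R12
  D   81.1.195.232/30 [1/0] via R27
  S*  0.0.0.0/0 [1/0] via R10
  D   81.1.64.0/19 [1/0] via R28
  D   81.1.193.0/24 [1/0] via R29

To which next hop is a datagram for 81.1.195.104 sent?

Routes whose prefix contains 81.1.195.104:
  0.0.0.0/0 (default, matches everything) -> R10
  80.0.0.0/6 (80.0.0.0 - 83.255.255.255) -> R7
  81.1.0.0/16 (81.1.0.0 - 81.1.255.255) -> R3
  81.1.192.0/18 (81.1.192.0 - 81.1.255.255) -> R14
More-specific entries that do NOT match:
  81.1.195.232/30 (81.1.195.232 - 81.1.195.235) does not contain 81.1.195.104
  81.1.67.96/28 (81.1.67.96 - 81.1.67.111) does not contain 81.1.195.104
  81.3.195.64/26 (81.3.195.64 - 81.3.195.127) does not contain 81.1.195.104
  81.1.193.0/24 (81.1.193.0 - 81.1.193.255) does not contain 81.1.195.104
  81.1.208.0/22 (81.1.208.0 - 81.1.211.255) does not contain 81.1.195.104
  81.1.200.0/21 (81.1.200.0 - 81.1.207.255) does not contain 81.1.195.104
  81.1.64.0/19 (81.1.64.0 - 81.1.95.255) does not contain 81.1.195.104
Longest matching prefix is /18 -> next hop R14.

R14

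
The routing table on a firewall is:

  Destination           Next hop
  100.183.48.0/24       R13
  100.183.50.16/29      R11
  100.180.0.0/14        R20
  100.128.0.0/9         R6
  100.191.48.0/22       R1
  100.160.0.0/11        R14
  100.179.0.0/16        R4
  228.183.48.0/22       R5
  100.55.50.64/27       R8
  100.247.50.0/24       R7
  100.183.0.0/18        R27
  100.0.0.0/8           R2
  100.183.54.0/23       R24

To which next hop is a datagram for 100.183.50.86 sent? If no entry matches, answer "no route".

R27

Routes whose prefix contains 100.183.50.86:
  100.0.0.0/8 (100.0.0.0 - 100.255.255.255) -> R2
  100.128.0.0/9 (100.128.0.0 - 100.255.255.255) -> R6
  100.160.0.0/11 (100.160.0.0 - 100.191.255.255) -> R14
  100.180.0.0/14 (100.180.0.0 - 100.183.255.255) -> R20
  100.183.0.0/18 (100.183.0.0 - 100.183.63.255) -> R27
More-specific entries that do NOT match:
  100.183.50.16/29 (100.183.50.16 - 100.183.50.23) does not contain 100.183.50.86
  100.55.50.64/27 (100.55.50.64 - 100.55.50.95) does not contain 100.183.50.86
  100.183.48.0/24 (100.183.48.0 - 100.183.48.255) does not contain 100.183.50.86
  100.247.50.0/24 (100.247.50.0 - 100.247.50.255) does not contain 100.183.50.86
  100.183.54.0/23 (100.183.54.0 - 100.183.55.255) does not contain 100.183.50.86
  100.191.48.0/22 (100.191.48.0 - 100.191.51.255) does not contain 100.183.50.86
  228.183.48.0/22 (228.183.48.0 - 228.183.51.255) does not contain 100.183.50.86
Longest matching prefix is /18 -> next hop R27.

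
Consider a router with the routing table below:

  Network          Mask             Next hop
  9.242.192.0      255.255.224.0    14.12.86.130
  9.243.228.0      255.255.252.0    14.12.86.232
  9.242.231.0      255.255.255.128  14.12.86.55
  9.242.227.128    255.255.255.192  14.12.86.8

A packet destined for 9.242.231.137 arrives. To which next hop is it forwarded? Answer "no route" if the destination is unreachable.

No entry's prefix contains 9.242.231.137; there is no default route.

no route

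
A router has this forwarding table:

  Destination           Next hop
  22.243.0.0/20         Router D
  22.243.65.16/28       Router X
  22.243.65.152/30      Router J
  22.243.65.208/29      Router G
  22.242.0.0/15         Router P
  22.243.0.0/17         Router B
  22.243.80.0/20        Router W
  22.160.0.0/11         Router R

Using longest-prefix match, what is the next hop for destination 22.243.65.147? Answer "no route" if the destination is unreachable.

Router B

Routes whose prefix contains 22.243.65.147:
  22.242.0.0/15 (22.242.0.0 - 22.243.255.255) -> Router P
  22.243.0.0/17 (22.243.0.0 - 22.243.127.255) -> Router B
More-specific entries that do NOT match:
  22.243.65.152/30 (22.243.65.152 - 22.243.65.155) does not contain 22.243.65.147
  22.243.65.208/29 (22.243.65.208 - 22.243.65.215) does not contain 22.243.65.147
  22.243.65.16/28 (22.243.65.16 - 22.243.65.31) does not contain 22.243.65.147
  22.243.0.0/20 (22.243.0.0 - 22.243.15.255) does not contain 22.243.65.147
  22.243.80.0/20 (22.243.80.0 - 22.243.95.255) does not contain 22.243.65.147
Longest matching prefix is /17 -> next hop Router B.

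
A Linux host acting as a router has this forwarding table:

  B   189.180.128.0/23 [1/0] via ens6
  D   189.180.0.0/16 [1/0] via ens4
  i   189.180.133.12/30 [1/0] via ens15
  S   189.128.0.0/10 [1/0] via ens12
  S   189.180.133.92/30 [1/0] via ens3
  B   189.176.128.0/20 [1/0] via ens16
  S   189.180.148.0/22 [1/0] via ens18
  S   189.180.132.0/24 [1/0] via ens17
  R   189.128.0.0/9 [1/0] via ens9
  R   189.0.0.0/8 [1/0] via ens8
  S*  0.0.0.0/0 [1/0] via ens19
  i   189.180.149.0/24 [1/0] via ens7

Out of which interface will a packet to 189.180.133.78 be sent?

Routes whose prefix contains 189.180.133.78:
  0.0.0.0/0 (default, matches everything) -> ens19
  189.0.0.0/8 (189.0.0.0 - 189.255.255.255) -> ens8
  189.128.0.0/9 (189.128.0.0 - 189.255.255.255) -> ens9
  189.128.0.0/10 (189.128.0.0 - 189.191.255.255) -> ens12
  189.180.0.0/16 (189.180.0.0 - 189.180.255.255) -> ens4
More-specific entries that do NOT match:
  189.180.133.12/30 (189.180.133.12 - 189.180.133.15) does not contain 189.180.133.78
  189.180.133.92/30 (189.180.133.92 - 189.180.133.95) does not contain 189.180.133.78
  189.180.132.0/24 (189.180.132.0 - 189.180.132.255) does not contain 189.180.133.78
  189.180.149.0/24 (189.180.149.0 - 189.180.149.255) does not contain 189.180.133.78
  189.180.128.0/23 (189.180.128.0 - 189.180.129.255) does not contain 189.180.133.78
  189.180.148.0/22 (189.180.148.0 - 189.180.151.255) does not contain 189.180.133.78
  189.176.128.0/20 (189.176.128.0 - 189.176.143.255) does not contain 189.180.133.78
Longest matching prefix is /16 -> interface ens4.

ens4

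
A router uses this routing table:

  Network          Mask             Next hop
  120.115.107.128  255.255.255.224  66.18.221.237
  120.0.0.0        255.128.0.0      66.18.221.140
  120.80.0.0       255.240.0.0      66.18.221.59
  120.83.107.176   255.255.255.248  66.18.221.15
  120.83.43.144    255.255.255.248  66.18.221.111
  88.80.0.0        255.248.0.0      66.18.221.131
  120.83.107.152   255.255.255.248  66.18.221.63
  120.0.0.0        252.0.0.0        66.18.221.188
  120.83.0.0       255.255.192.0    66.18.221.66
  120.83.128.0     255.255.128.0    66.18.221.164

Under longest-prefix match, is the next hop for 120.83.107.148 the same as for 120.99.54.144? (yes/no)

no

120.83.107.148: longest match 120.80.0.0/12 -> 66.18.221.59
120.99.54.144: longest match 120.0.0.0/9 -> 66.18.221.140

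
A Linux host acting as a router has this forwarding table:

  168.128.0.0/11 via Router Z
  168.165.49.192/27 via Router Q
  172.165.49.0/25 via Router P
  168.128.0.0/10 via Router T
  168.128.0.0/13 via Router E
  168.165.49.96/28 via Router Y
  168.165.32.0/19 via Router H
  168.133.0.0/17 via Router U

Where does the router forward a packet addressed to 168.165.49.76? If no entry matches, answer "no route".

Routes whose prefix contains 168.165.49.76:
  168.128.0.0/10 (168.128.0.0 - 168.191.255.255) -> Router T
  168.165.32.0/19 (168.165.32.0 - 168.165.63.255) -> Router H
More-specific entries that do NOT match:
  168.165.49.96/28 (168.165.49.96 - 168.165.49.111) does not contain 168.165.49.76
  168.165.49.192/27 (168.165.49.192 - 168.165.49.223) does not contain 168.165.49.76
  172.165.49.0/25 (172.165.49.0 - 172.165.49.127) does not contain 168.165.49.76
Longest matching prefix is /19 -> next hop Router H.

Router H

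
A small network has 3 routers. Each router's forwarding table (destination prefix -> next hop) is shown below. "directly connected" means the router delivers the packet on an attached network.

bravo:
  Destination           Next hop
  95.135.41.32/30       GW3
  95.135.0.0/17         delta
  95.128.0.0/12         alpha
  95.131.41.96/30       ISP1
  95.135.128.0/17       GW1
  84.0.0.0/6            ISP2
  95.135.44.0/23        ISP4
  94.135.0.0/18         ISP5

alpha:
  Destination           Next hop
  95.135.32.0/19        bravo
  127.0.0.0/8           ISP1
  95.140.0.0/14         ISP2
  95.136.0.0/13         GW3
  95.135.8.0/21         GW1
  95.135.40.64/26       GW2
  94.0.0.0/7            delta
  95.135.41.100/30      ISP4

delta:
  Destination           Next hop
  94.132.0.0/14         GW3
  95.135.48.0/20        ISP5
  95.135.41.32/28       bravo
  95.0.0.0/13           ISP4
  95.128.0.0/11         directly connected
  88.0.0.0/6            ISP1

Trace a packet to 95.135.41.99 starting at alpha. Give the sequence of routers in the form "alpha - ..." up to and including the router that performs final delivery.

alpha - bravo - delta

At alpha: longest match for 95.135.41.99 is 95.135.32.0/19 -> bravo
At bravo: longest match for 95.135.41.99 is 95.135.0.0/17 -> delta
At delta: longest match for 95.135.41.99 is 95.128.0.0/11 -> directly connected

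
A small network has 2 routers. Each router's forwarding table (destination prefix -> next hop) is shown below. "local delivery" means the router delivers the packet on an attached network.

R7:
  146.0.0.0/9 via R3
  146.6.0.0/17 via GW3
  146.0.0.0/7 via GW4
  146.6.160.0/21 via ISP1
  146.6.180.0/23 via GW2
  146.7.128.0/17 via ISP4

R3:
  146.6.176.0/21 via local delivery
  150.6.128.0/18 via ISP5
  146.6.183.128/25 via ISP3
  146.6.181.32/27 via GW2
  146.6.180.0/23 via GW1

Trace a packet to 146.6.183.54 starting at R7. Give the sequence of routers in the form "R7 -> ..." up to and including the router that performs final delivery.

At R7: longest match for 146.6.183.54 is 146.0.0.0/9 -> R3
At R3: longest match for 146.6.183.54 is 146.6.176.0/21 -> local delivery

R7 -> R3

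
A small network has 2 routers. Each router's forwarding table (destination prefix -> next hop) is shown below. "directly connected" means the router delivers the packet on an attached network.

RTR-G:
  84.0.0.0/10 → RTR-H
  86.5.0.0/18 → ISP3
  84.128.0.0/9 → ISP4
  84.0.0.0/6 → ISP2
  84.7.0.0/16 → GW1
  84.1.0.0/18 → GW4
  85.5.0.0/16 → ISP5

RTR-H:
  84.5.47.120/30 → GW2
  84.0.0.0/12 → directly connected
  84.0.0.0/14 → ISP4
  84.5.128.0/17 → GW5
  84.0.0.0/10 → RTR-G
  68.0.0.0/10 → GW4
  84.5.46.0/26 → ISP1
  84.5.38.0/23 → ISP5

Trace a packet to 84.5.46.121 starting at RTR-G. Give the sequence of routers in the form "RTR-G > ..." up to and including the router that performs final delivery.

At RTR-G: longest match for 84.5.46.121 is 84.0.0.0/10 -> RTR-H
At RTR-H: longest match for 84.5.46.121 is 84.0.0.0/12 -> directly connected

RTR-G > RTR-H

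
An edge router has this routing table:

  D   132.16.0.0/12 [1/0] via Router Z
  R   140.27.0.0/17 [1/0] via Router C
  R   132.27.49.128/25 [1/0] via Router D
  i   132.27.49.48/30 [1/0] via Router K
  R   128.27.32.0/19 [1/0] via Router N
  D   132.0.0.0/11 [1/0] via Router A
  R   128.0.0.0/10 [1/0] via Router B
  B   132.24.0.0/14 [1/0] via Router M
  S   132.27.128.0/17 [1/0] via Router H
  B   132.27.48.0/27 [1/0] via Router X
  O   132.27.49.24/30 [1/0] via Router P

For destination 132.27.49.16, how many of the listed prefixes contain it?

3

Prefixes containing 132.27.49.16:
  132.0.0.0/11 (132.0.0.0 - 132.31.255.255)
  132.16.0.0/12 (132.16.0.0 - 132.31.255.255)
  132.24.0.0/14 (132.24.0.0 - 132.27.255.255)
Total matching entries: 3.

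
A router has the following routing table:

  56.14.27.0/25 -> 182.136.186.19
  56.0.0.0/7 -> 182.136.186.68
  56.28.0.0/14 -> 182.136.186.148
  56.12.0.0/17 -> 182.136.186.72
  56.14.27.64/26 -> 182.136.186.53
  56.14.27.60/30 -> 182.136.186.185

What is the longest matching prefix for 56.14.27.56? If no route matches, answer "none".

Entries matching 56.14.27.56:
  56.0.0.0/7 (56.0.0.0 - 57.255.255.255)
  56.14.27.0/25 (56.14.27.0 - 56.14.27.127)
Most specific is 56.14.27.0/25.

56.14.27.0/25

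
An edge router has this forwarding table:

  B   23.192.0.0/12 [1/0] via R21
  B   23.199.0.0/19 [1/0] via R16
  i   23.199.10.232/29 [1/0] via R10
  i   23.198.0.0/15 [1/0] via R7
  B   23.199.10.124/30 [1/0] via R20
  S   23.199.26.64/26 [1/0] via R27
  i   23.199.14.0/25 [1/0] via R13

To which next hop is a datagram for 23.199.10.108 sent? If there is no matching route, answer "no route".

Routes whose prefix contains 23.199.10.108:
  23.192.0.0/12 (23.192.0.0 - 23.207.255.255) -> R21
  23.198.0.0/15 (23.198.0.0 - 23.199.255.255) -> R7
  23.199.0.0/19 (23.199.0.0 - 23.199.31.255) -> R16
More-specific entries that do NOT match:
  23.199.10.124/30 (23.199.10.124 - 23.199.10.127) does not contain 23.199.10.108
  23.199.10.232/29 (23.199.10.232 - 23.199.10.239) does not contain 23.199.10.108
  23.199.26.64/26 (23.199.26.64 - 23.199.26.127) does not contain 23.199.10.108
  23.199.14.0/25 (23.199.14.0 - 23.199.14.127) does not contain 23.199.10.108
Longest matching prefix is /19 -> next hop R16.

R16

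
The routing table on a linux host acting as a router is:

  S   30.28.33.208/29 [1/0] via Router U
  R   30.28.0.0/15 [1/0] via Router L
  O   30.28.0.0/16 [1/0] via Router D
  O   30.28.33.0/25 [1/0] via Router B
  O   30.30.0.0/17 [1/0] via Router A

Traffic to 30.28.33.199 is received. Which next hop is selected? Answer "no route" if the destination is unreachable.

Router D

Routes whose prefix contains 30.28.33.199:
  30.28.0.0/15 (30.28.0.0 - 30.29.255.255) -> Router L
  30.28.0.0/16 (30.28.0.0 - 30.28.255.255) -> Router D
More-specific entries that do NOT match:
  30.28.33.208/29 (30.28.33.208 - 30.28.33.215) does not contain 30.28.33.199
  30.28.33.0/25 (30.28.33.0 - 30.28.33.127) does not contain 30.28.33.199
  30.30.0.0/17 (30.30.0.0 - 30.30.127.255) does not contain 30.28.33.199
Longest matching prefix is /16 -> next hop Router D.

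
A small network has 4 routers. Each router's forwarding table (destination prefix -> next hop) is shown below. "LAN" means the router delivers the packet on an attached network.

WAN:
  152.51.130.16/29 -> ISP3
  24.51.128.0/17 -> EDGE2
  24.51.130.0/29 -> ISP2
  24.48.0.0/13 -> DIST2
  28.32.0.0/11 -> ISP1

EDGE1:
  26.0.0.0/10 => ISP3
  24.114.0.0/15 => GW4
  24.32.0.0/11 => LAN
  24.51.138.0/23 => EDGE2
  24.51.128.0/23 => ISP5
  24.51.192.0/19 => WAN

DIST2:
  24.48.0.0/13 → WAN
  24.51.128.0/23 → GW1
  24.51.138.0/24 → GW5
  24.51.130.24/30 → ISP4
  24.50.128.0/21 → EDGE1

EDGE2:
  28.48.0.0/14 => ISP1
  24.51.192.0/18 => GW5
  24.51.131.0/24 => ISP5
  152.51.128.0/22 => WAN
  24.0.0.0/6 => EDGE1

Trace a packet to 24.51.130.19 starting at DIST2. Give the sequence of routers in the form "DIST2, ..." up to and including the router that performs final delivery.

At DIST2: longest match for 24.51.130.19 is 24.48.0.0/13 -> WAN
At WAN: longest match for 24.51.130.19 is 24.51.128.0/17 -> EDGE2
At EDGE2: longest match for 24.51.130.19 is 24.0.0.0/6 -> EDGE1
At EDGE1: longest match for 24.51.130.19 is 24.32.0.0/11 -> LAN

DIST2, WAN, EDGE2, EDGE1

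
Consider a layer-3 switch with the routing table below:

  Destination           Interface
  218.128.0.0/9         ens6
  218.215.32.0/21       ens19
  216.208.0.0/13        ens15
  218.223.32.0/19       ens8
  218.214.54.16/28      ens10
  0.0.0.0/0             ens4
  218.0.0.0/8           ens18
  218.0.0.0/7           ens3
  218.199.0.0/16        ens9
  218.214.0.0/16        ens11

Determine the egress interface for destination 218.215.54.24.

ens6

Routes whose prefix contains 218.215.54.24:
  0.0.0.0/0 (default, matches everything) -> ens4
  218.0.0.0/7 (218.0.0.0 - 219.255.255.255) -> ens3
  218.0.0.0/8 (218.0.0.0 - 218.255.255.255) -> ens18
  218.128.0.0/9 (218.128.0.0 - 218.255.255.255) -> ens6
More-specific entries that do NOT match:
  218.214.54.16/28 (218.214.54.16 - 218.214.54.31) does not contain 218.215.54.24
  218.215.32.0/21 (218.215.32.0 - 218.215.39.255) does not contain 218.215.54.24
  218.223.32.0/19 (218.223.32.0 - 218.223.63.255) does not contain 218.215.54.24
  218.199.0.0/16 (218.199.0.0 - 218.199.255.255) does not contain 218.215.54.24
  218.214.0.0/16 (218.214.0.0 - 218.214.255.255) does not contain 218.215.54.24
  216.208.0.0/13 (216.208.0.0 - 216.215.255.255) does not contain 218.215.54.24
Longest matching prefix is /9 -> interface ens6.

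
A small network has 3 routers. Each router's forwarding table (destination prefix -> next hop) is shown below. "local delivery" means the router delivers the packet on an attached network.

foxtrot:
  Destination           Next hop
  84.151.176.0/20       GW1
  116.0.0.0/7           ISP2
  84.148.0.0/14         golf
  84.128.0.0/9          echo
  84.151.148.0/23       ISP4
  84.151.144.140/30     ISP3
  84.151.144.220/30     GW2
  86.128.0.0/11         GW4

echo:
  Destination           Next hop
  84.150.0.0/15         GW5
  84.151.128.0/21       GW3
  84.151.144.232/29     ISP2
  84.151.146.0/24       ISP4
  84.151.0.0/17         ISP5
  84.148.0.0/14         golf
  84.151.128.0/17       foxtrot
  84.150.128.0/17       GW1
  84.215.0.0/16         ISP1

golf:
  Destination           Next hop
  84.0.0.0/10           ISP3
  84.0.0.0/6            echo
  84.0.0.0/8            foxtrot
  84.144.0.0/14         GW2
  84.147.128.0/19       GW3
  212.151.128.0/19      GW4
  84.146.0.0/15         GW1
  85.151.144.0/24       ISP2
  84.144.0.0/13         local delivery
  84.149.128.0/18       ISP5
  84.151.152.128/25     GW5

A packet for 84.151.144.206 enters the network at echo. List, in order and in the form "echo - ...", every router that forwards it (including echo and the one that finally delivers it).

At echo: longest match for 84.151.144.206 is 84.151.128.0/17 -> foxtrot
At foxtrot: longest match for 84.151.144.206 is 84.148.0.0/14 -> golf
At golf: longest match for 84.151.144.206 is 84.144.0.0/13 -> local delivery

echo - foxtrot - golf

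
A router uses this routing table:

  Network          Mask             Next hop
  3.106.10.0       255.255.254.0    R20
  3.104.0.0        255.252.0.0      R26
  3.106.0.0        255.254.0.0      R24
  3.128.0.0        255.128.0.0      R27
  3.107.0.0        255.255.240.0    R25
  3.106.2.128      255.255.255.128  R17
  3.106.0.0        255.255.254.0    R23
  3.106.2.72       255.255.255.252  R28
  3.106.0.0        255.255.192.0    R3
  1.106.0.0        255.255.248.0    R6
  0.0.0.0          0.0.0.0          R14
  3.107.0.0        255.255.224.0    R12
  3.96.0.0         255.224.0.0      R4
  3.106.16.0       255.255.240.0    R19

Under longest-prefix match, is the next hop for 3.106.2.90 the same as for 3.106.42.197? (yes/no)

3.106.2.90: longest match 3.106.0.0/18 -> R3
3.106.42.197: longest match 3.106.0.0/18 -> R3

yes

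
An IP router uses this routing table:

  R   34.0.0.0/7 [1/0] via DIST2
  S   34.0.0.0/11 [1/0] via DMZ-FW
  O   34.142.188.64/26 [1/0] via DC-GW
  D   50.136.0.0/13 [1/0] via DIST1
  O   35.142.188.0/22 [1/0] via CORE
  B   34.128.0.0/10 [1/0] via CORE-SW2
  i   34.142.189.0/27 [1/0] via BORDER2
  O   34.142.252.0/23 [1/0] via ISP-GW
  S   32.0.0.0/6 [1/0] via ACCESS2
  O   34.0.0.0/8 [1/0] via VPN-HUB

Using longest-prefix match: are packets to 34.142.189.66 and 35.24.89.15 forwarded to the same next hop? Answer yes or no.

no

34.142.189.66: longest match 34.128.0.0/10 -> CORE-SW2
35.24.89.15: longest match 34.0.0.0/7 -> DIST2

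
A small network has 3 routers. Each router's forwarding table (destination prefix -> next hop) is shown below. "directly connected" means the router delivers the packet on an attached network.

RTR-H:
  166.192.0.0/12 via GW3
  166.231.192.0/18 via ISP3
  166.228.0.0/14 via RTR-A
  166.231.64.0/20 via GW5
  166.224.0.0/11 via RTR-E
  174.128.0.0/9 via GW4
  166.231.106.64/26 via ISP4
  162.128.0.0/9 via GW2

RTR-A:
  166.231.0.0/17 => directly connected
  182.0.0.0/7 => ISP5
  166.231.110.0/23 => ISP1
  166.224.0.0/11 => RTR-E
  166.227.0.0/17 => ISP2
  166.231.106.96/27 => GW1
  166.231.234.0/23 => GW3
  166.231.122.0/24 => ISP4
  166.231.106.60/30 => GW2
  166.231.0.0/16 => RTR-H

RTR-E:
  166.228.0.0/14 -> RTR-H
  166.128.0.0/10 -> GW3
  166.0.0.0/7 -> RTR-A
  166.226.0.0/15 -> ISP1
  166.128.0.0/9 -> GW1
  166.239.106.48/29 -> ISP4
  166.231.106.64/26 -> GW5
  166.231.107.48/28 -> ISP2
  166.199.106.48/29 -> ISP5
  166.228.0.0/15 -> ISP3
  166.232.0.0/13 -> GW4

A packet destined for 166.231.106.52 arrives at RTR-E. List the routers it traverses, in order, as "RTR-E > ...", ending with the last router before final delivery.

At RTR-E: longest match for 166.231.106.52 is 166.228.0.0/14 -> RTR-H
At RTR-H: longest match for 166.231.106.52 is 166.228.0.0/14 -> RTR-A
At RTR-A: longest match for 166.231.106.52 is 166.231.0.0/17 -> directly connected

RTR-E > RTR-H > RTR-A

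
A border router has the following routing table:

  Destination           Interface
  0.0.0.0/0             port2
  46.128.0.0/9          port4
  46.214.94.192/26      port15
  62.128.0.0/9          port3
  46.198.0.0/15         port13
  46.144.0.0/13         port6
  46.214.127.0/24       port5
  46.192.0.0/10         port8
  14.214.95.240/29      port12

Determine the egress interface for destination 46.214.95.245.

port8

Routes whose prefix contains 46.214.95.245:
  0.0.0.0/0 (default, matches everything) -> port2
  46.128.0.0/9 (46.128.0.0 - 46.255.255.255) -> port4
  46.192.0.0/10 (46.192.0.0 - 46.255.255.255) -> port8
More-specific entries that do NOT match:
  14.214.95.240/29 (14.214.95.240 - 14.214.95.247) does not contain 46.214.95.245
  46.214.94.192/26 (46.214.94.192 - 46.214.94.255) does not contain 46.214.95.245
  46.214.127.0/24 (46.214.127.0 - 46.214.127.255) does not contain 46.214.95.245
  46.198.0.0/15 (46.198.0.0 - 46.199.255.255) does not contain 46.214.95.245
  46.144.0.0/13 (46.144.0.0 - 46.151.255.255) does not contain 46.214.95.245
Longest matching prefix is /10 -> interface port8.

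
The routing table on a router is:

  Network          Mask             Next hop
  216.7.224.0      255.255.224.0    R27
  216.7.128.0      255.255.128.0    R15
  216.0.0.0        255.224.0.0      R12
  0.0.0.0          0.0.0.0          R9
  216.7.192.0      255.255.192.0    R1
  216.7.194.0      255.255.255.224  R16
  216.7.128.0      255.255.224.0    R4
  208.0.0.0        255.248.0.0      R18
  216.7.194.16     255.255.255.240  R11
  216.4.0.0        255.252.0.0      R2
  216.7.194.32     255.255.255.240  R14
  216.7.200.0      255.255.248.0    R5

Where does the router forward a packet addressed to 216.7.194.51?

R1

Routes whose prefix contains 216.7.194.51:
  0.0.0.0/0 (default, matches everything) -> R9
  216.0.0.0/11 (216.0.0.0 - 216.31.255.255) -> R12
  216.4.0.0/14 (216.4.0.0 - 216.7.255.255) -> R2
  216.7.128.0/17 (216.7.128.0 - 216.7.255.255) -> R15
  216.7.192.0/18 (216.7.192.0 - 216.7.255.255) -> R1
More-specific entries that do NOT match:
  216.7.194.16/28 (216.7.194.16 - 216.7.194.31) does not contain 216.7.194.51
  216.7.194.32/28 (216.7.194.32 - 216.7.194.47) does not contain 216.7.194.51
  216.7.194.0/27 (216.7.194.0 - 216.7.194.31) does not contain 216.7.194.51
  216.7.200.0/21 (216.7.200.0 - 216.7.207.255) does not contain 216.7.194.51
  216.7.224.0/19 (216.7.224.0 - 216.7.255.255) does not contain 216.7.194.51
  216.7.128.0/19 (216.7.128.0 - 216.7.159.255) does not contain 216.7.194.51
Longest matching prefix is /18 -> next hop R1.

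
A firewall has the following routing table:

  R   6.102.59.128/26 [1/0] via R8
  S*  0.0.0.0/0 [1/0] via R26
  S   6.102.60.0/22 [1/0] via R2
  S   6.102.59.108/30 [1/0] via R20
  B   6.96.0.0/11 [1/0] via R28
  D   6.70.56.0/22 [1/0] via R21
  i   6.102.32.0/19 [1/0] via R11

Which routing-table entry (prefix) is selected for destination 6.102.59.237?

Entries matching 6.102.59.237:
  0.0.0.0/0 (default, matches everything)
  6.96.0.0/11 (6.96.0.0 - 6.127.255.255)
  6.102.32.0/19 (6.102.32.0 - 6.102.63.255)
Most specific is 6.102.32.0/19.

6.102.32.0/19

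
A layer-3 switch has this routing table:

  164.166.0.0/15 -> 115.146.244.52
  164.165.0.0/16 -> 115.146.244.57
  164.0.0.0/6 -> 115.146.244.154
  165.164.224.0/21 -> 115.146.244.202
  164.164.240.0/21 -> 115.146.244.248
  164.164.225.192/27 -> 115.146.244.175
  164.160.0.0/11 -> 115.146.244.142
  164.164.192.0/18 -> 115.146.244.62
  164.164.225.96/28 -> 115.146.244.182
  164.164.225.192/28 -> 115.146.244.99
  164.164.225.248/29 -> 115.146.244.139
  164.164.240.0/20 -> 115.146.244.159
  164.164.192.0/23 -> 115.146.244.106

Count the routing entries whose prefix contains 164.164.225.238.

3

Prefixes containing 164.164.225.238:
  164.0.0.0/6 (164.0.0.0 - 167.255.255.255)
  164.160.0.0/11 (164.160.0.0 - 164.191.255.255)
  164.164.192.0/18 (164.164.192.0 - 164.164.255.255)
Total matching entries: 3.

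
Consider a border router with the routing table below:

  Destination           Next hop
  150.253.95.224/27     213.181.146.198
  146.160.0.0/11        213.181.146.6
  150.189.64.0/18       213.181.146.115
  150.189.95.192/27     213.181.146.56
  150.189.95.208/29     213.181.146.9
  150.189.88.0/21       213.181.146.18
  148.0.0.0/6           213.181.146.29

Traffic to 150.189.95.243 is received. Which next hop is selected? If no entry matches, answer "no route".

Routes whose prefix contains 150.189.95.243:
  148.0.0.0/6 (148.0.0.0 - 151.255.255.255) -> 213.181.146.29
  150.189.64.0/18 (150.189.64.0 - 150.189.127.255) -> 213.181.146.115
  150.189.88.0/21 (150.189.88.0 - 150.189.95.255) -> 213.181.146.18
More-specific entries that do NOT match:
  150.189.95.208/29 (150.189.95.208 - 150.189.95.215) does not contain 150.189.95.243
  150.253.95.224/27 (150.253.95.224 - 150.253.95.255) does not contain 150.189.95.243
  150.189.95.192/27 (150.189.95.192 - 150.189.95.223) does not contain 150.189.95.243
Longest matching prefix is /21 -> next hop 213.181.146.18.

213.181.146.18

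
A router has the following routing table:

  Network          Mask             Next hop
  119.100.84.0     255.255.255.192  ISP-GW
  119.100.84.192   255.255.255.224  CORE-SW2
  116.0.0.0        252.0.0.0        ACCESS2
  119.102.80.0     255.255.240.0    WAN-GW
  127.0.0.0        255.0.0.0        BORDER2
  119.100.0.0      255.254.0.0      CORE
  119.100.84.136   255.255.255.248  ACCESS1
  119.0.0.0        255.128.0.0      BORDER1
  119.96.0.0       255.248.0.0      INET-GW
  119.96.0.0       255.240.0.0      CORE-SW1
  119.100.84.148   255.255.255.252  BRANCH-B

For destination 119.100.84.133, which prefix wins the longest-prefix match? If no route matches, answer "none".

119.100.0.0/15

Entries matching 119.100.84.133:
  116.0.0.0/6 (116.0.0.0 - 119.255.255.255)
  119.0.0.0/9 (119.0.0.0 - 119.127.255.255)
  119.96.0.0/12 (119.96.0.0 - 119.111.255.255)
  119.96.0.0/13 (119.96.0.0 - 119.103.255.255)
  119.100.0.0/15 (119.100.0.0 - 119.101.255.255)
Most specific is 119.100.0.0/15.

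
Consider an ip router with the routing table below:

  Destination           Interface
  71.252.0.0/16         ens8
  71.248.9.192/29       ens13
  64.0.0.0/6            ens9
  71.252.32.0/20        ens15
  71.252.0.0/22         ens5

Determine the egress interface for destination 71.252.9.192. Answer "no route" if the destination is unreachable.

Routes whose prefix contains 71.252.9.192:
  71.252.0.0/16 (71.252.0.0 - 71.252.255.255) -> ens8
More-specific entries that do NOT match:
  71.248.9.192/29 (71.248.9.192 - 71.248.9.199) does not contain 71.252.9.192
  71.252.0.0/22 (71.252.0.0 - 71.252.3.255) does not contain 71.252.9.192
  71.252.32.0/20 (71.252.32.0 - 71.252.47.255) does not contain 71.252.9.192
Longest matching prefix is /16 -> interface ens8.

ens8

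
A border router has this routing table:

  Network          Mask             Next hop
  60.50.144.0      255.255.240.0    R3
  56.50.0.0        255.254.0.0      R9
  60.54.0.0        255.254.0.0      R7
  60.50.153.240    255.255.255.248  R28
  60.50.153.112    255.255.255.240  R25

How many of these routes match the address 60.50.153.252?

1

Prefixes containing 60.50.153.252:
  60.50.144.0/20 (60.50.144.0 - 60.50.159.255)
Total matching entries: 1.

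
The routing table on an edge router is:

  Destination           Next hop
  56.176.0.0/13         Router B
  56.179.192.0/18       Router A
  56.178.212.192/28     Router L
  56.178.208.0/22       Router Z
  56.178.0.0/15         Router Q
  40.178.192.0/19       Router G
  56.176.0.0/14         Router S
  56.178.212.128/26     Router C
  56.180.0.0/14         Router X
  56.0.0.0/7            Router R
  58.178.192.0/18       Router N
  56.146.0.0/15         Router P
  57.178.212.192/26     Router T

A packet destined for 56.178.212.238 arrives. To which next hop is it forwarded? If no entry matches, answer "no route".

Router Q

Routes whose prefix contains 56.178.212.238:
  56.0.0.0/7 (56.0.0.0 - 57.255.255.255) -> Router R
  56.176.0.0/13 (56.176.0.0 - 56.183.255.255) -> Router B
  56.176.0.0/14 (56.176.0.0 - 56.179.255.255) -> Router S
  56.178.0.0/15 (56.178.0.0 - 56.179.255.255) -> Router Q
More-specific entries that do NOT match:
  56.178.212.192/28 (56.178.212.192 - 56.178.212.207) does not contain 56.178.212.238
  56.178.212.128/26 (56.178.212.128 - 56.178.212.191) does not contain 56.178.212.238
  57.178.212.192/26 (57.178.212.192 - 57.178.212.255) does not contain 56.178.212.238
  56.178.208.0/22 (56.178.208.0 - 56.178.211.255) does not contain 56.178.212.238
  40.178.192.0/19 (40.178.192.0 - 40.178.223.255) does not contain 56.178.212.238
  56.179.192.0/18 (56.179.192.0 - 56.179.255.255) does not contain 56.178.212.238
  58.178.192.0/18 (58.178.192.0 - 58.178.255.255) does not contain 56.178.212.238
Longest matching prefix is /15 -> next hop Router Q.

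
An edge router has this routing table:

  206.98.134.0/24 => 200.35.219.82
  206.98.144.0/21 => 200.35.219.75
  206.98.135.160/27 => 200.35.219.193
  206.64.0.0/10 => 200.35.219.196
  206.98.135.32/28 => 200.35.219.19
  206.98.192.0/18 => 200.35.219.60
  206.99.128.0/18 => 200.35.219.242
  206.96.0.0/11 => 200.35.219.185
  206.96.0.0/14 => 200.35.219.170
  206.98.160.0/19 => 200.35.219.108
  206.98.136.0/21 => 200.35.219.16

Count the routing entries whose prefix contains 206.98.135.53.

3

Prefixes containing 206.98.135.53:
  206.64.0.0/10 (206.64.0.0 - 206.127.255.255)
  206.96.0.0/11 (206.96.0.0 - 206.127.255.255)
  206.96.0.0/14 (206.96.0.0 - 206.99.255.255)
Total matching entries: 3.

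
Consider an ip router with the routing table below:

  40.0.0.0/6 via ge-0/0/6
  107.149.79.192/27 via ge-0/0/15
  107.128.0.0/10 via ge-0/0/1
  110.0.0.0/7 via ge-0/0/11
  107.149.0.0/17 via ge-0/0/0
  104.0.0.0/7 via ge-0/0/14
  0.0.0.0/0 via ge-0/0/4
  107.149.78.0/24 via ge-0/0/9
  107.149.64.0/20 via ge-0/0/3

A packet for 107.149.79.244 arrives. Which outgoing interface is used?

ge-0/0/3

Routes whose prefix contains 107.149.79.244:
  0.0.0.0/0 (default, matches everything) -> ge-0/0/4
  107.128.0.0/10 (107.128.0.0 - 107.191.255.255) -> ge-0/0/1
  107.149.0.0/17 (107.149.0.0 - 107.149.127.255) -> ge-0/0/0
  107.149.64.0/20 (107.149.64.0 - 107.149.79.255) -> ge-0/0/3
More-specific entries that do NOT match:
  107.149.79.192/27 (107.149.79.192 - 107.149.79.223) does not contain 107.149.79.244
  107.149.78.0/24 (107.149.78.0 - 107.149.78.255) does not contain 107.149.79.244
Longest matching prefix is /20 -> interface ge-0/0/3.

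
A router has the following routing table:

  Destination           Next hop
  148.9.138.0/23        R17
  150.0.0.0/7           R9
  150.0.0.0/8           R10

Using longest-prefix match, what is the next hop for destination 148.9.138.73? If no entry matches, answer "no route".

R17

Routes whose prefix contains 148.9.138.73:
  148.9.138.0/23 (148.9.138.0 - 148.9.139.255) -> R17
Longest matching prefix is /23 -> next hop R17.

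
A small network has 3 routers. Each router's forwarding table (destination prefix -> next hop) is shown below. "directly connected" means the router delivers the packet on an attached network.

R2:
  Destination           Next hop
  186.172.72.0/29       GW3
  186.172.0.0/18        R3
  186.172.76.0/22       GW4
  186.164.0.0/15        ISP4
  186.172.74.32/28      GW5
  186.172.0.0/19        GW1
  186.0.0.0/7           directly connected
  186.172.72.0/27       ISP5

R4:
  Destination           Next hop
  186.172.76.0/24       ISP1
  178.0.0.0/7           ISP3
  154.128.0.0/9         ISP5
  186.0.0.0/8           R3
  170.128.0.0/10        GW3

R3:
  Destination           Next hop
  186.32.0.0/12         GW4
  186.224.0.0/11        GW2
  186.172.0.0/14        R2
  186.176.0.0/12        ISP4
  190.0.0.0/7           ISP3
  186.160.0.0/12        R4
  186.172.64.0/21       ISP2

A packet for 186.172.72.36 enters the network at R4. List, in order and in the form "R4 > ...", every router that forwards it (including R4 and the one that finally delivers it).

R4 > R3 > R2

At R4: longest match for 186.172.72.36 is 186.0.0.0/8 -> R3
At R3: longest match for 186.172.72.36 is 186.172.0.0/14 -> R2
At R2: longest match for 186.172.72.36 is 186.0.0.0/7 -> directly connected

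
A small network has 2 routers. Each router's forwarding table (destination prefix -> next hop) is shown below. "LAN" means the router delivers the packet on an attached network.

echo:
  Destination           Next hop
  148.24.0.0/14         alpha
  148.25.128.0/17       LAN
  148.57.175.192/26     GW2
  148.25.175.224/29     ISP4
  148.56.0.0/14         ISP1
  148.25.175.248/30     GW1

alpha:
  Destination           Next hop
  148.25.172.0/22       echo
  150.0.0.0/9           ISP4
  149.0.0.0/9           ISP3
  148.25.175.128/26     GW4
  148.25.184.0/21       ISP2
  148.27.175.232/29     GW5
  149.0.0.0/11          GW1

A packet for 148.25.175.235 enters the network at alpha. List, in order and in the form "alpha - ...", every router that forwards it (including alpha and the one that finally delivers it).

At alpha: longest match for 148.25.175.235 is 148.25.172.0/22 -> echo
At echo: longest match for 148.25.175.235 is 148.25.128.0/17 -> LAN

alpha - echo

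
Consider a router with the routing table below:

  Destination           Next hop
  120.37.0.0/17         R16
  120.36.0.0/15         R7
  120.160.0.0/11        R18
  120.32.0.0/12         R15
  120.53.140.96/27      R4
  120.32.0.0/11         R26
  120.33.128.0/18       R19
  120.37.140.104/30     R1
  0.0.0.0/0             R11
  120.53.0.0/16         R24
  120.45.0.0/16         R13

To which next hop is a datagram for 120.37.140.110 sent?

Routes whose prefix contains 120.37.140.110:
  0.0.0.0/0 (default, matches everything) -> R11
  120.32.0.0/11 (120.32.0.0 - 120.63.255.255) -> R26
  120.32.0.0/12 (120.32.0.0 - 120.47.255.255) -> R15
  120.36.0.0/15 (120.36.0.0 - 120.37.255.255) -> R7
More-specific entries that do NOT match:
  120.37.140.104/30 (120.37.140.104 - 120.37.140.107) does not contain 120.37.140.110
  120.53.140.96/27 (120.53.140.96 - 120.53.140.127) does not contain 120.37.140.110
  120.33.128.0/18 (120.33.128.0 - 120.33.191.255) does not contain 120.37.140.110
  120.37.0.0/17 (120.37.0.0 - 120.37.127.255) does not contain 120.37.140.110
  120.53.0.0/16 (120.53.0.0 - 120.53.255.255) does not contain 120.37.140.110
  120.45.0.0/16 (120.45.0.0 - 120.45.255.255) does not contain 120.37.140.110
Longest matching prefix is /15 -> next hop R7.

R7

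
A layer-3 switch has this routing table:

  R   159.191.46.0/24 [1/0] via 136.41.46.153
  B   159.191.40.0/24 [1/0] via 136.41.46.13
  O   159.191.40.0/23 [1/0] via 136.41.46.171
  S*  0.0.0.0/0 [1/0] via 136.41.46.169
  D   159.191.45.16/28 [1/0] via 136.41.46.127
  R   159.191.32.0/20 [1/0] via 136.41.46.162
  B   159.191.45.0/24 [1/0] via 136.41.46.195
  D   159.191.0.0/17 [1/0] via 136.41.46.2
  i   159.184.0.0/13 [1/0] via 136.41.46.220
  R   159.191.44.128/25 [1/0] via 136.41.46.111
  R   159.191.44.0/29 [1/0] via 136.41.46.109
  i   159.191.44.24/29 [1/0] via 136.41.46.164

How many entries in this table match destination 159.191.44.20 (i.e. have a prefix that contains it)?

4

Prefixes containing 159.191.44.20:
  0.0.0.0/0 (default, matches everything)
  159.184.0.0/13 (159.184.0.0 - 159.191.255.255)
  159.191.0.0/17 (159.191.0.0 - 159.191.127.255)
  159.191.32.0/20 (159.191.32.0 - 159.191.47.255)
Total matching entries: 4.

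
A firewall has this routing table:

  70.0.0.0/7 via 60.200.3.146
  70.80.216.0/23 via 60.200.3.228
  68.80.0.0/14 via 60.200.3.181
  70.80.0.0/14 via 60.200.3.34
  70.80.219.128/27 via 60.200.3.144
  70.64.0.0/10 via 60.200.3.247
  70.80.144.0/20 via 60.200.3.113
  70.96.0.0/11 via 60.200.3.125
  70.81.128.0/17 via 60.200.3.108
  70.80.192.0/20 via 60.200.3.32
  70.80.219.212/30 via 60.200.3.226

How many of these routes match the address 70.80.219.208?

Prefixes containing 70.80.219.208:
  70.0.0.0/7 (70.0.0.0 - 71.255.255.255)
  70.64.0.0/10 (70.64.0.0 - 70.127.255.255)
  70.80.0.0/14 (70.80.0.0 - 70.83.255.255)
Total matching entries: 3.

3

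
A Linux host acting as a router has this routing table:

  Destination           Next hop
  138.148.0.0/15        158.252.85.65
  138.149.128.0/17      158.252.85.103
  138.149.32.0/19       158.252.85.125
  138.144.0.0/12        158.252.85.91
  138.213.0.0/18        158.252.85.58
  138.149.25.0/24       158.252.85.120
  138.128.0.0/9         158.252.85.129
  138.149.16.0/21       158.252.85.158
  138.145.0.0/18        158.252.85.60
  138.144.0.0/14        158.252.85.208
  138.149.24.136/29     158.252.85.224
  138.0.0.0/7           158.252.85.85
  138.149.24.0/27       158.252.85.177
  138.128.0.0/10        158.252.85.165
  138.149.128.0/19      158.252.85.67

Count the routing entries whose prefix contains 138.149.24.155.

5

Prefixes containing 138.149.24.155:
  138.0.0.0/7 (138.0.0.0 - 139.255.255.255)
  138.128.0.0/9 (138.128.0.0 - 138.255.255.255)
  138.128.0.0/10 (138.128.0.0 - 138.191.255.255)
  138.144.0.0/12 (138.144.0.0 - 138.159.255.255)
  138.148.0.0/15 (138.148.0.0 - 138.149.255.255)
Total matching entries: 5.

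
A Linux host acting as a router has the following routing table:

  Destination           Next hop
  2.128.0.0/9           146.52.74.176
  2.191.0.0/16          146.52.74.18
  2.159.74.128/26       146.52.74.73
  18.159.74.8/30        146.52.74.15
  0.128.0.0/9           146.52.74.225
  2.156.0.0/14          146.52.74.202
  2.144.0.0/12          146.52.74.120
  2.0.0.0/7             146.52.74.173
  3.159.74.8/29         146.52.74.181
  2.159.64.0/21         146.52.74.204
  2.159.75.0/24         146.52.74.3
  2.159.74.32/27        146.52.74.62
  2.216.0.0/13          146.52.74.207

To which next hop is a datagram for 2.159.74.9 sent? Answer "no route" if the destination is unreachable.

146.52.74.202

Routes whose prefix contains 2.159.74.9:
  2.0.0.0/7 (2.0.0.0 - 3.255.255.255) -> 146.52.74.173
  2.128.0.0/9 (2.128.0.0 - 2.255.255.255) -> 146.52.74.176
  2.144.0.0/12 (2.144.0.0 - 2.159.255.255) -> 146.52.74.120
  2.156.0.0/14 (2.156.0.0 - 2.159.255.255) -> 146.52.74.202
More-specific entries that do NOT match:
  18.159.74.8/30 (18.159.74.8 - 18.159.74.11) does not contain 2.159.74.9
  3.159.74.8/29 (3.159.74.8 - 3.159.74.15) does not contain 2.159.74.9
  2.159.74.32/27 (2.159.74.32 - 2.159.74.63) does not contain 2.159.74.9
  2.159.74.128/26 (2.159.74.128 - 2.159.74.191) does not contain 2.159.74.9
  2.159.75.0/24 (2.159.75.0 - 2.159.75.255) does not contain 2.159.74.9
  2.159.64.0/21 (2.159.64.0 - 2.159.71.255) does not contain 2.159.74.9
  2.191.0.0/16 (2.191.0.0 - 2.191.255.255) does not contain 2.159.74.9
Longest matching prefix is /14 -> next hop 146.52.74.202.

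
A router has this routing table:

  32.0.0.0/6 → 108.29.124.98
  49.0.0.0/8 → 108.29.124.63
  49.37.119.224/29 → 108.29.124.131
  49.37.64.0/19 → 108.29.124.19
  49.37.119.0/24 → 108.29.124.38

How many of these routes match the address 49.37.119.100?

Prefixes containing 49.37.119.100:
  49.0.0.0/8 (49.0.0.0 - 49.255.255.255)
  49.37.119.0/24 (49.37.119.0 - 49.37.119.255)
Total matching entries: 2.

2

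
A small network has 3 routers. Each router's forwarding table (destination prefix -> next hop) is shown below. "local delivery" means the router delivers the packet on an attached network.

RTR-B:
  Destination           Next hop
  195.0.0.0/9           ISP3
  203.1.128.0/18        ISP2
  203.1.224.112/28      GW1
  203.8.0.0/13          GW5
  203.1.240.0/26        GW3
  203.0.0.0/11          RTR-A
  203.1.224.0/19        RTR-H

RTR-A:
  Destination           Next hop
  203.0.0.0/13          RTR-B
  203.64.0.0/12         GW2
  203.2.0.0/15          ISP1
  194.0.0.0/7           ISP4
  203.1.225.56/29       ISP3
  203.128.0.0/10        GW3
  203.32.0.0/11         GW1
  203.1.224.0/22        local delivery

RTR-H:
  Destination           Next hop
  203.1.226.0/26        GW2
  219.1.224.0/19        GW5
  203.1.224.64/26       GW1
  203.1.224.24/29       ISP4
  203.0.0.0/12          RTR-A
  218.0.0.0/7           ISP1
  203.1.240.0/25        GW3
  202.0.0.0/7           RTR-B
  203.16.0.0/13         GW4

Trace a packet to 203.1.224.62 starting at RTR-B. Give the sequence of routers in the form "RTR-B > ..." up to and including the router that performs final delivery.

RTR-B > RTR-H > RTR-A

At RTR-B: longest match for 203.1.224.62 is 203.1.224.0/19 -> RTR-H
At RTR-H: longest match for 203.1.224.62 is 203.0.0.0/12 -> RTR-A
At RTR-A: longest match for 203.1.224.62 is 203.1.224.0/22 -> local delivery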